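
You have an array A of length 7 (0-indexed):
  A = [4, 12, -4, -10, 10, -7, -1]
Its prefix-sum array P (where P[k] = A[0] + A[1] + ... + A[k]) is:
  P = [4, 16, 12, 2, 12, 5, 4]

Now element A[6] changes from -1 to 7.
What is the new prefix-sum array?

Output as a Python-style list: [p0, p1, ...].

Answer: [4, 16, 12, 2, 12, 5, 12]

Derivation:
Change: A[6] -1 -> 7, delta = 8
P[k] for k < 6: unchanged (A[6] not included)
P[k] for k >= 6: shift by delta = 8
  P[0] = 4 + 0 = 4
  P[1] = 16 + 0 = 16
  P[2] = 12 + 0 = 12
  P[3] = 2 + 0 = 2
  P[4] = 12 + 0 = 12
  P[5] = 5 + 0 = 5
  P[6] = 4 + 8 = 12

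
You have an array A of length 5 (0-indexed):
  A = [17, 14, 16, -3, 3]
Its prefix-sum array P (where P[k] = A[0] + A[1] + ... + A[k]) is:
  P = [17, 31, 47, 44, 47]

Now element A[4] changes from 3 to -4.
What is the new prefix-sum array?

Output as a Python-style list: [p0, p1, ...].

Change: A[4] 3 -> -4, delta = -7
P[k] for k < 4: unchanged (A[4] not included)
P[k] for k >= 4: shift by delta = -7
  P[0] = 17 + 0 = 17
  P[1] = 31 + 0 = 31
  P[2] = 47 + 0 = 47
  P[3] = 44 + 0 = 44
  P[4] = 47 + -7 = 40

Answer: [17, 31, 47, 44, 40]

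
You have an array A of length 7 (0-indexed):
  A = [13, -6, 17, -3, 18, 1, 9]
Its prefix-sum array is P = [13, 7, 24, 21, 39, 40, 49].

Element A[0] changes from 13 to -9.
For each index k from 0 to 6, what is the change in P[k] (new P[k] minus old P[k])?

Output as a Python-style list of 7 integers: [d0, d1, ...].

Element change: A[0] 13 -> -9, delta = -22
For k < 0: P[k] unchanged, delta_P[k] = 0
For k >= 0: P[k] shifts by exactly -22
Delta array: [-22, -22, -22, -22, -22, -22, -22]

Answer: [-22, -22, -22, -22, -22, -22, -22]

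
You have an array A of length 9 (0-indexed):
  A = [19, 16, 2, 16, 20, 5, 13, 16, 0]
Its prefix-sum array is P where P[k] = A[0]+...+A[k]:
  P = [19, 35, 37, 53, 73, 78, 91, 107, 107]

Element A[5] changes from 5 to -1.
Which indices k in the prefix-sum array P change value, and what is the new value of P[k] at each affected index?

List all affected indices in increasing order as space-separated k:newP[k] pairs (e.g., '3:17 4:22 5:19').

Answer: 5:72 6:85 7:101 8:101

Derivation:
P[k] = A[0] + ... + A[k]
P[k] includes A[5] iff k >= 5
Affected indices: 5, 6, ..., 8; delta = -6
  P[5]: 78 + -6 = 72
  P[6]: 91 + -6 = 85
  P[7]: 107 + -6 = 101
  P[8]: 107 + -6 = 101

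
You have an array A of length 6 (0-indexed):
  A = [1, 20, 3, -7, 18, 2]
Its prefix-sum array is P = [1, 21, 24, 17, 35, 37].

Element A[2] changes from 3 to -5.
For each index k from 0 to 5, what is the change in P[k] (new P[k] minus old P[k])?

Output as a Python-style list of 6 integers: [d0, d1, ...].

Answer: [0, 0, -8, -8, -8, -8]

Derivation:
Element change: A[2] 3 -> -5, delta = -8
For k < 2: P[k] unchanged, delta_P[k] = 0
For k >= 2: P[k] shifts by exactly -8
Delta array: [0, 0, -8, -8, -8, -8]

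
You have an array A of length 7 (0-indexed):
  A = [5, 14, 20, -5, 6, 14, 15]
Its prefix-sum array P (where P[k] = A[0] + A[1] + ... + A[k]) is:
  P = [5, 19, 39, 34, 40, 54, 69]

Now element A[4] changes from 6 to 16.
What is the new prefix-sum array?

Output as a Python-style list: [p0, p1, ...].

Change: A[4] 6 -> 16, delta = 10
P[k] for k < 4: unchanged (A[4] not included)
P[k] for k >= 4: shift by delta = 10
  P[0] = 5 + 0 = 5
  P[1] = 19 + 0 = 19
  P[2] = 39 + 0 = 39
  P[3] = 34 + 0 = 34
  P[4] = 40 + 10 = 50
  P[5] = 54 + 10 = 64
  P[6] = 69 + 10 = 79

Answer: [5, 19, 39, 34, 50, 64, 79]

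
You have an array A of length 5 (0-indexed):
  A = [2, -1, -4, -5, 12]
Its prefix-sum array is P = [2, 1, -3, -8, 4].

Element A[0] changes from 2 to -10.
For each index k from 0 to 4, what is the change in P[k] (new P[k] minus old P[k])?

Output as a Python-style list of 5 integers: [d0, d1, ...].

Answer: [-12, -12, -12, -12, -12]

Derivation:
Element change: A[0] 2 -> -10, delta = -12
For k < 0: P[k] unchanged, delta_P[k] = 0
For k >= 0: P[k] shifts by exactly -12
Delta array: [-12, -12, -12, -12, -12]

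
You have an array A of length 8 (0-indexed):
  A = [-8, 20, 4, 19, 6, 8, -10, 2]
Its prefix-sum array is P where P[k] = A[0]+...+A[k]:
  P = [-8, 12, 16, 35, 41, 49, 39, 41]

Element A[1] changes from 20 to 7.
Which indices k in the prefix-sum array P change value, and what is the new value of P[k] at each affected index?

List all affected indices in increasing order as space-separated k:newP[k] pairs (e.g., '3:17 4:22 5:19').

P[k] = A[0] + ... + A[k]
P[k] includes A[1] iff k >= 1
Affected indices: 1, 2, ..., 7; delta = -13
  P[1]: 12 + -13 = -1
  P[2]: 16 + -13 = 3
  P[3]: 35 + -13 = 22
  P[4]: 41 + -13 = 28
  P[5]: 49 + -13 = 36
  P[6]: 39 + -13 = 26
  P[7]: 41 + -13 = 28

Answer: 1:-1 2:3 3:22 4:28 5:36 6:26 7:28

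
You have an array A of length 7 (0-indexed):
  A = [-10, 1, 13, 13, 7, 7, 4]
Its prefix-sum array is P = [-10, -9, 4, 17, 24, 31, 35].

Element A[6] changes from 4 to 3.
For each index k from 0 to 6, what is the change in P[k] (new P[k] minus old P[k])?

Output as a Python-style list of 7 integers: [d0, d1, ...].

Answer: [0, 0, 0, 0, 0, 0, -1]

Derivation:
Element change: A[6] 4 -> 3, delta = -1
For k < 6: P[k] unchanged, delta_P[k] = 0
For k >= 6: P[k] shifts by exactly -1
Delta array: [0, 0, 0, 0, 0, 0, -1]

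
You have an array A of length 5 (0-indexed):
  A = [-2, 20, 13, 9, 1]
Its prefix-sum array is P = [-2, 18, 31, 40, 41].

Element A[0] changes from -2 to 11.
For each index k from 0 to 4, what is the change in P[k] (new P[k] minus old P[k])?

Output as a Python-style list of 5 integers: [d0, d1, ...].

Element change: A[0] -2 -> 11, delta = 13
For k < 0: P[k] unchanged, delta_P[k] = 0
For k >= 0: P[k] shifts by exactly 13
Delta array: [13, 13, 13, 13, 13]

Answer: [13, 13, 13, 13, 13]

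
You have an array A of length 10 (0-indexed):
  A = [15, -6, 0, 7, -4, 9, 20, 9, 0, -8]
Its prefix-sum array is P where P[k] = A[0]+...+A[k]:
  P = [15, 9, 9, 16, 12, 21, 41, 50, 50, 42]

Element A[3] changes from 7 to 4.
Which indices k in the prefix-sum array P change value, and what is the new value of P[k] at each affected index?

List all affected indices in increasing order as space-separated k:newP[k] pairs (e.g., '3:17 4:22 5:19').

P[k] = A[0] + ... + A[k]
P[k] includes A[3] iff k >= 3
Affected indices: 3, 4, ..., 9; delta = -3
  P[3]: 16 + -3 = 13
  P[4]: 12 + -3 = 9
  P[5]: 21 + -3 = 18
  P[6]: 41 + -3 = 38
  P[7]: 50 + -3 = 47
  P[8]: 50 + -3 = 47
  P[9]: 42 + -3 = 39

Answer: 3:13 4:9 5:18 6:38 7:47 8:47 9:39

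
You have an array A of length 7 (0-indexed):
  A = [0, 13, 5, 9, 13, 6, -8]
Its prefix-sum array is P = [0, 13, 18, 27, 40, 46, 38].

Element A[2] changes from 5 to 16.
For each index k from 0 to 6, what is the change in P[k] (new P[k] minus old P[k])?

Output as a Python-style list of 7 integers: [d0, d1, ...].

Element change: A[2] 5 -> 16, delta = 11
For k < 2: P[k] unchanged, delta_P[k] = 0
For k >= 2: P[k] shifts by exactly 11
Delta array: [0, 0, 11, 11, 11, 11, 11]

Answer: [0, 0, 11, 11, 11, 11, 11]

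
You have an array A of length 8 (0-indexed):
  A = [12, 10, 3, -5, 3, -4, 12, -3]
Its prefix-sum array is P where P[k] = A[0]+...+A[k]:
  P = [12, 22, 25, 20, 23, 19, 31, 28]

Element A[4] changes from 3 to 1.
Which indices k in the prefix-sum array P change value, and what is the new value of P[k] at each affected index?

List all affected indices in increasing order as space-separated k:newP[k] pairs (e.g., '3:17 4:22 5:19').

Answer: 4:21 5:17 6:29 7:26

Derivation:
P[k] = A[0] + ... + A[k]
P[k] includes A[4] iff k >= 4
Affected indices: 4, 5, ..., 7; delta = -2
  P[4]: 23 + -2 = 21
  P[5]: 19 + -2 = 17
  P[6]: 31 + -2 = 29
  P[7]: 28 + -2 = 26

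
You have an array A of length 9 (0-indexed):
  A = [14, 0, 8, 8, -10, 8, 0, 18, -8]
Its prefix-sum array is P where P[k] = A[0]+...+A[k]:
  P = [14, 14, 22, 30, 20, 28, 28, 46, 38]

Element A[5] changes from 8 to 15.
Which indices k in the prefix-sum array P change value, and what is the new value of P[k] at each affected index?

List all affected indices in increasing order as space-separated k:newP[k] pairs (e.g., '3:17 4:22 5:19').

Answer: 5:35 6:35 7:53 8:45

Derivation:
P[k] = A[0] + ... + A[k]
P[k] includes A[5] iff k >= 5
Affected indices: 5, 6, ..., 8; delta = 7
  P[5]: 28 + 7 = 35
  P[6]: 28 + 7 = 35
  P[7]: 46 + 7 = 53
  P[8]: 38 + 7 = 45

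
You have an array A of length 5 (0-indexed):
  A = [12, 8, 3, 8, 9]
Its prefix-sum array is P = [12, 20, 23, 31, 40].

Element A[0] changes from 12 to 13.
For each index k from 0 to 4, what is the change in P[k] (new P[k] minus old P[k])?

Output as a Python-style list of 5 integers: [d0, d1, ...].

Element change: A[0] 12 -> 13, delta = 1
For k < 0: P[k] unchanged, delta_P[k] = 0
For k >= 0: P[k] shifts by exactly 1
Delta array: [1, 1, 1, 1, 1]

Answer: [1, 1, 1, 1, 1]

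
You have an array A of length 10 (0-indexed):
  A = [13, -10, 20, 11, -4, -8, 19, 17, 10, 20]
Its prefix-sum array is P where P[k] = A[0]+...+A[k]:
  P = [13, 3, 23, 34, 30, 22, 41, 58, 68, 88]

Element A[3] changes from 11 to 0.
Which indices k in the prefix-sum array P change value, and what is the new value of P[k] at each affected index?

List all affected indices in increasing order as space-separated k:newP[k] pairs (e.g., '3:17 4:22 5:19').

Answer: 3:23 4:19 5:11 6:30 7:47 8:57 9:77

Derivation:
P[k] = A[0] + ... + A[k]
P[k] includes A[3] iff k >= 3
Affected indices: 3, 4, ..., 9; delta = -11
  P[3]: 34 + -11 = 23
  P[4]: 30 + -11 = 19
  P[5]: 22 + -11 = 11
  P[6]: 41 + -11 = 30
  P[7]: 58 + -11 = 47
  P[8]: 68 + -11 = 57
  P[9]: 88 + -11 = 77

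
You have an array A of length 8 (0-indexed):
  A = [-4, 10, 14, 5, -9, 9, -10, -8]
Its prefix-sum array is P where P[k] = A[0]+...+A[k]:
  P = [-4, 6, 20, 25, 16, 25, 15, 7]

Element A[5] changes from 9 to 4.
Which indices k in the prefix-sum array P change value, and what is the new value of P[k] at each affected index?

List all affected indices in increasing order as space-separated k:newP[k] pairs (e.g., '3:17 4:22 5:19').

P[k] = A[0] + ... + A[k]
P[k] includes A[5] iff k >= 5
Affected indices: 5, 6, ..., 7; delta = -5
  P[5]: 25 + -5 = 20
  P[6]: 15 + -5 = 10
  P[7]: 7 + -5 = 2

Answer: 5:20 6:10 7:2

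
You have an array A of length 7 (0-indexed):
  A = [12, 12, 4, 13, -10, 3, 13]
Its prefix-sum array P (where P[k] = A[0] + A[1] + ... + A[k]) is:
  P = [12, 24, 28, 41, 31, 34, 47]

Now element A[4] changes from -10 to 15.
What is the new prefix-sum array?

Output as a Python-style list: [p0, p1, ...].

Change: A[4] -10 -> 15, delta = 25
P[k] for k < 4: unchanged (A[4] not included)
P[k] for k >= 4: shift by delta = 25
  P[0] = 12 + 0 = 12
  P[1] = 24 + 0 = 24
  P[2] = 28 + 0 = 28
  P[3] = 41 + 0 = 41
  P[4] = 31 + 25 = 56
  P[5] = 34 + 25 = 59
  P[6] = 47 + 25 = 72

Answer: [12, 24, 28, 41, 56, 59, 72]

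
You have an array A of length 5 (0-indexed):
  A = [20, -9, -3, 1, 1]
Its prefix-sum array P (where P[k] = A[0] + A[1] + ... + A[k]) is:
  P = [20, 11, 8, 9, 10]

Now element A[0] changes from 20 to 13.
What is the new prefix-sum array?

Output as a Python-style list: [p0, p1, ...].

Change: A[0] 20 -> 13, delta = -7
P[k] for k < 0: unchanged (A[0] not included)
P[k] for k >= 0: shift by delta = -7
  P[0] = 20 + -7 = 13
  P[1] = 11 + -7 = 4
  P[2] = 8 + -7 = 1
  P[3] = 9 + -7 = 2
  P[4] = 10 + -7 = 3

Answer: [13, 4, 1, 2, 3]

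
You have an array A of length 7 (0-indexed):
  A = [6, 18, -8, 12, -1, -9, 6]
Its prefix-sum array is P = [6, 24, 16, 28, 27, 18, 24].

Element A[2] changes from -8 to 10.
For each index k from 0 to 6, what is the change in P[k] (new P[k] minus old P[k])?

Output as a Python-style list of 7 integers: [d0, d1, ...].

Answer: [0, 0, 18, 18, 18, 18, 18]

Derivation:
Element change: A[2] -8 -> 10, delta = 18
For k < 2: P[k] unchanged, delta_P[k] = 0
For k >= 2: P[k] shifts by exactly 18
Delta array: [0, 0, 18, 18, 18, 18, 18]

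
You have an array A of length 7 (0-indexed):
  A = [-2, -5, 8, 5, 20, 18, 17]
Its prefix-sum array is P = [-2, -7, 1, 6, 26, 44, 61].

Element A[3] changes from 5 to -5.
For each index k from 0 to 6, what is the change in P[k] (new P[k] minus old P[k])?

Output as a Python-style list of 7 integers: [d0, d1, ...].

Element change: A[3] 5 -> -5, delta = -10
For k < 3: P[k] unchanged, delta_P[k] = 0
For k >= 3: P[k] shifts by exactly -10
Delta array: [0, 0, 0, -10, -10, -10, -10]

Answer: [0, 0, 0, -10, -10, -10, -10]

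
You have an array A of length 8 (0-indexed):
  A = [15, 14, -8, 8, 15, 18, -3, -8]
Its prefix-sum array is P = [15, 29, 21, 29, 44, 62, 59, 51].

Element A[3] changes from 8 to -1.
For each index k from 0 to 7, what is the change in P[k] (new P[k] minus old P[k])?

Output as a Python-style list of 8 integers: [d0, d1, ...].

Answer: [0, 0, 0, -9, -9, -9, -9, -9]

Derivation:
Element change: A[3] 8 -> -1, delta = -9
For k < 3: P[k] unchanged, delta_P[k] = 0
For k >= 3: P[k] shifts by exactly -9
Delta array: [0, 0, 0, -9, -9, -9, -9, -9]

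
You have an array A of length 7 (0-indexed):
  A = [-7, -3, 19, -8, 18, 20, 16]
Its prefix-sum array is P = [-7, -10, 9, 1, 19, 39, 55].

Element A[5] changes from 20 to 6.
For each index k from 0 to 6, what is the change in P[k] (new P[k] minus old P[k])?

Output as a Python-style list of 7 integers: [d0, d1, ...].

Answer: [0, 0, 0, 0, 0, -14, -14]

Derivation:
Element change: A[5] 20 -> 6, delta = -14
For k < 5: P[k] unchanged, delta_P[k] = 0
For k >= 5: P[k] shifts by exactly -14
Delta array: [0, 0, 0, 0, 0, -14, -14]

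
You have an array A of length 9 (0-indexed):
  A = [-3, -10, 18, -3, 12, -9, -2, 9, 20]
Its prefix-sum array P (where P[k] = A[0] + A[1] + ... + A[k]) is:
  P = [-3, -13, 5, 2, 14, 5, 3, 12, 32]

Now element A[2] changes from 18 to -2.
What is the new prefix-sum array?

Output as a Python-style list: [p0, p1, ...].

Answer: [-3, -13, -15, -18, -6, -15, -17, -8, 12]

Derivation:
Change: A[2] 18 -> -2, delta = -20
P[k] for k < 2: unchanged (A[2] not included)
P[k] for k >= 2: shift by delta = -20
  P[0] = -3 + 0 = -3
  P[1] = -13 + 0 = -13
  P[2] = 5 + -20 = -15
  P[3] = 2 + -20 = -18
  P[4] = 14 + -20 = -6
  P[5] = 5 + -20 = -15
  P[6] = 3 + -20 = -17
  P[7] = 12 + -20 = -8
  P[8] = 32 + -20 = 12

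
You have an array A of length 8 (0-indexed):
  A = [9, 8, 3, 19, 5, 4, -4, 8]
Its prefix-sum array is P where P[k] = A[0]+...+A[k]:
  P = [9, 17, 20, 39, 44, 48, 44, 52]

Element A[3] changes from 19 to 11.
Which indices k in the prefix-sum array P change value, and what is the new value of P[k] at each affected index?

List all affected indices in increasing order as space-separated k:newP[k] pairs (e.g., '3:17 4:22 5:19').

Answer: 3:31 4:36 5:40 6:36 7:44

Derivation:
P[k] = A[0] + ... + A[k]
P[k] includes A[3] iff k >= 3
Affected indices: 3, 4, ..., 7; delta = -8
  P[3]: 39 + -8 = 31
  P[4]: 44 + -8 = 36
  P[5]: 48 + -8 = 40
  P[6]: 44 + -8 = 36
  P[7]: 52 + -8 = 44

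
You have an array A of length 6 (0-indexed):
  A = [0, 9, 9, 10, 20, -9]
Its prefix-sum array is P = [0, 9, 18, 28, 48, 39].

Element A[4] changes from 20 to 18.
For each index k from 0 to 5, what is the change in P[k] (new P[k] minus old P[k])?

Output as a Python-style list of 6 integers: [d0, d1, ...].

Answer: [0, 0, 0, 0, -2, -2]

Derivation:
Element change: A[4] 20 -> 18, delta = -2
For k < 4: P[k] unchanged, delta_P[k] = 0
For k >= 4: P[k] shifts by exactly -2
Delta array: [0, 0, 0, 0, -2, -2]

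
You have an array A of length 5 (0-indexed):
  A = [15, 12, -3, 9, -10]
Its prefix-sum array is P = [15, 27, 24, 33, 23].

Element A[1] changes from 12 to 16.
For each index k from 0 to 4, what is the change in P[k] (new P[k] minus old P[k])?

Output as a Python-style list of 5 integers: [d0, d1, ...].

Answer: [0, 4, 4, 4, 4]

Derivation:
Element change: A[1] 12 -> 16, delta = 4
For k < 1: P[k] unchanged, delta_P[k] = 0
For k >= 1: P[k] shifts by exactly 4
Delta array: [0, 4, 4, 4, 4]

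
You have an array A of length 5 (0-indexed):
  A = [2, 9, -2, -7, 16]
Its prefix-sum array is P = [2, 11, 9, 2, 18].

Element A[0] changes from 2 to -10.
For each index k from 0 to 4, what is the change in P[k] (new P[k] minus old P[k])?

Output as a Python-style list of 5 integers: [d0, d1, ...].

Element change: A[0] 2 -> -10, delta = -12
For k < 0: P[k] unchanged, delta_P[k] = 0
For k >= 0: P[k] shifts by exactly -12
Delta array: [-12, -12, -12, -12, -12]

Answer: [-12, -12, -12, -12, -12]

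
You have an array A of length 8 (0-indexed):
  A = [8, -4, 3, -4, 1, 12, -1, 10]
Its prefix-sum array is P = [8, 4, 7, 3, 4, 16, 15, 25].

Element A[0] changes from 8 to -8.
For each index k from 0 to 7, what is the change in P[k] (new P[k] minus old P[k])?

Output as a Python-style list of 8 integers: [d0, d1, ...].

Element change: A[0] 8 -> -8, delta = -16
For k < 0: P[k] unchanged, delta_P[k] = 0
For k >= 0: P[k] shifts by exactly -16
Delta array: [-16, -16, -16, -16, -16, -16, -16, -16]

Answer: [-16, -16, -16, -16, -16, -16, -16, -16]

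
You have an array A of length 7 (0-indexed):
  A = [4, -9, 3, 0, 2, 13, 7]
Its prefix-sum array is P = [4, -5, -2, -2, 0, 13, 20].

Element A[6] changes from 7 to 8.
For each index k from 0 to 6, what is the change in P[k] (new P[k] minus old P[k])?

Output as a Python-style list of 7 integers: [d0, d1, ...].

Answer: [0, 0, 0, 0, 0, 0, 1]

Derivation:
Element change: A[6] 7 -> 8, delta = 1
For k < 6: P[k] unchanged, delta_P[k] = 0
For k >= 6: P[k] shifts by exactly 1
Delta array: [0, 0, 0, 0, 0, 0, 1]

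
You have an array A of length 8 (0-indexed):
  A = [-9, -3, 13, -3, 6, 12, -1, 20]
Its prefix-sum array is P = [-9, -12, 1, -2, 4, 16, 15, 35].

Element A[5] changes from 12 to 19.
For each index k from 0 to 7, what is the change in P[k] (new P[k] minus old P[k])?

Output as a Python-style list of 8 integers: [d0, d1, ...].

Answer: [0, 0, 0, 0, 0, 7, 7, 7]

Derivation:
Element change: A[5] 12 -> 19, delta = 7
For k < 5: P[k] unchanged, delta_P[k] = 0
For k >= 5: P[k] shifts by exactly 7
Delta array: [0, 0, 0, 0, 0, 7, 7, 7]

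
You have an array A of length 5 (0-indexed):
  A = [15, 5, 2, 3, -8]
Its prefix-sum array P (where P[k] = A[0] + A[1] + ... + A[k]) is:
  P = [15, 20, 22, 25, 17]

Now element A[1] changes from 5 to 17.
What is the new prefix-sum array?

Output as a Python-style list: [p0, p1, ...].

Answer: [15, 32, 34, 37, 29]

Derivation:
Change: A[1] 5 -> 17, delta = 12
P[k] for k < 1: unchanged (A[1] not included)
P[k] for k >= 1: shift by delta = 12
  P[0] = 15 + 0 = 15
  P[1] = 20 + 12 = 32
  P[2] = 22 + 12 = 34
  P[3] = 25 + 12 = 37
  P[4] = 17 + 12 = 29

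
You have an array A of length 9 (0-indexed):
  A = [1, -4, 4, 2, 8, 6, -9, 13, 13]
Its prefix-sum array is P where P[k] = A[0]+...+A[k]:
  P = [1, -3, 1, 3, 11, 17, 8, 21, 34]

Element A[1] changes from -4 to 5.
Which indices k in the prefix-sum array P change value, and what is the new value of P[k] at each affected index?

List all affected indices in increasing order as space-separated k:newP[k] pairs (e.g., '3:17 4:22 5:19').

Answer: 1:6 2:10 3:12 4:20 5:26 6:17 7:30 8:43

Derivation:
P[k] = A[0] + ... + A[k]
P[k] includes A[1] iff k >= 1
Affected indices: 1, 2, ..., 8; delta = 9
  P[1]: -3 + 9 = 6
  P[2]: 1 + 9 = 10
  P[3]: 3 + 9 = 12
  P[4]: 11 + 9 = 20
  P[5]: 17 + 9 = 26
  P[6]: 8 + 9 = 17
  P[7]: 21 + 9 = 30
  P[8]: 34 + 9 = 43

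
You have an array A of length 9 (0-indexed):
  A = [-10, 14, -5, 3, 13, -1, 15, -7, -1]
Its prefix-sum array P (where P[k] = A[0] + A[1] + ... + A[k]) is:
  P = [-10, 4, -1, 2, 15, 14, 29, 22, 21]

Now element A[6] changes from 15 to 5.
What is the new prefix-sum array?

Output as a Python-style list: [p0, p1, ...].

Change: A[6] 15 -> 5, delta = -10
P[k] for k < 6: unchanged (A[6] not included)
P[k] for k >= 6: shift by delta = -10
  P[0] = -10 + 0 = -10
  P[1] = 4 + 0 = 4
  P[2] = -1 + 0 = -1
  P[3] = 2 + 0 = 2
  P[4] = 15 + 0 = 15
  P[5] = 14 + 0 = 14
  P[6] = 29 + -10 = 19
  P[7] = 22 + -10 = 12
  P[8] = 21 + -10 = 11

Answer: [-10, 4, -1, 2, 15, 14, 19, 12, 11]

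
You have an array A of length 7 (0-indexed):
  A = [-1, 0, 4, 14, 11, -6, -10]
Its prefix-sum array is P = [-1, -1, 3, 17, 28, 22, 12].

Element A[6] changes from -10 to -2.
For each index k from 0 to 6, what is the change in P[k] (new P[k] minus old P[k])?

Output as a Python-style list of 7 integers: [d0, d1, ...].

Element change: A[6] -10 -> -2, delta = 8
For k < 6: P[k] unchanged, delta_P[k] = 0
For k >= 6: P[k] shifts by exactly 8
Delta array: [0, 0, 0, 0, 0, 0, 8]

Answer: [0, 0, 0, 0, 0, 0, 8]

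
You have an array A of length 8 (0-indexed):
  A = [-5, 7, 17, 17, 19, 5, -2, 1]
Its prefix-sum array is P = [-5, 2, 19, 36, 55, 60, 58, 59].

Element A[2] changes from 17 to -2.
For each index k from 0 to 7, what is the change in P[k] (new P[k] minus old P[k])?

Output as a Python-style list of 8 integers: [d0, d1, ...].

Element change: A[2] 17 -> -2, delta = -19
For k < 2: P[k] unchanged, delta_P[k] = 0
For k >= 2: P[k] shifts by exactly -19
Delta array: [0, 0, -19, -19, -19, -19, -19, -19]

Answer: [0, 0, -19, -19, -19, -19, -19, -19]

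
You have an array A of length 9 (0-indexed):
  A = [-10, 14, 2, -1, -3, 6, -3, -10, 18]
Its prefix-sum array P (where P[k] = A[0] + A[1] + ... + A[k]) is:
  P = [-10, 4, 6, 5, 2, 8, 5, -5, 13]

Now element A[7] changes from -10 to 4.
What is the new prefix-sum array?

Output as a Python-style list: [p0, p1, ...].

Answer: [-10, 4, 6, 5, 2, 8, 5, 9, 27]

Derivation:
Change: A[7] -10 -> 4, delta = 14
P[k] for k < 7: unchanged (A[7] not included)
P[k] for k >= 7: shift by delta = 14
  P[0] = -10 + 0 = -10
  P[1] = 4 + 0 = 4
  P[2] = 6 + 0 = 6
  P[3] = 5 + 0 = 5
  P[4] = 2 + 0 = 2
  P[5] = 8 + 0 = 8
  P[6] = 5 + 0 = 5
  P[7] = -5 + 14 = 9
  P[8] = 13 + 14 = 27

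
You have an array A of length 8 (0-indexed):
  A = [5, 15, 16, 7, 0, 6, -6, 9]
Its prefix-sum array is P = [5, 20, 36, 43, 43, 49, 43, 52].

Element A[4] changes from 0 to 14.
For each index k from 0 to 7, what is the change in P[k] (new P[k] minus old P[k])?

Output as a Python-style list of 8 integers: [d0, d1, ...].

Answer: [0, 0, 0, 0, 14, 14, 14, 14]

Derivation:
Element change: A[4] 0 -> 14, delta = 14
For k < 4: P[k] unchanged, delta_P[k] = 0
For k >= 4: P[k] shifts by exactly 14
Delta array: [0, 0, 0, 0, 14, 14, 14, 14]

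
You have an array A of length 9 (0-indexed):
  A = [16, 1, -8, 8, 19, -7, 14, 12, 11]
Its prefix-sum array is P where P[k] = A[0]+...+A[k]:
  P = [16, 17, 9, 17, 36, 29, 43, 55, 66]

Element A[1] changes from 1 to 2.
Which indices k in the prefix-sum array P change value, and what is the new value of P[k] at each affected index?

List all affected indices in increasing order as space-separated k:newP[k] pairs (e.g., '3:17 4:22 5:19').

P[k] = A[0] + ... + A[k]
P[k] includes A[1] iff k >= 1
Affected indices: 1, 2, ..., 8; delta = 1
  P[1]: 17 + 1 = 18
  P[2]: 9 + 1 = 10
  P[3]: 17 + 1 = 18
  P[4]: 36 + 1 = 37
  P[5]: 29 + 1 = 30
  P[6]: 43 + 1 = 44
  P[7]: 55 + 1 = 56
  P[8]: 66 + 1 = 67

Answer: 1:18 2:10 3:18 4:37 5:30 6:44 7:56 8:67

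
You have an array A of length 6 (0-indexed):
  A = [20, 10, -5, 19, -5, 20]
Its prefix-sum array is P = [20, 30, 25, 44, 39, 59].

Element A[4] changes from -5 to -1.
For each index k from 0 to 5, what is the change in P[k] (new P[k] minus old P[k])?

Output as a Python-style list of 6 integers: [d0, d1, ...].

Element change: A[4] -5 -> -1, delta = 4
For k < 4: P[k] unchanged, delta_P[k] = 0
For k >= 4: P[k] shifts by exactly 4
Delta array: [0, 0, 0, 0, 4, 4]

Answer: [0, 0, 0, 0, 4, 4]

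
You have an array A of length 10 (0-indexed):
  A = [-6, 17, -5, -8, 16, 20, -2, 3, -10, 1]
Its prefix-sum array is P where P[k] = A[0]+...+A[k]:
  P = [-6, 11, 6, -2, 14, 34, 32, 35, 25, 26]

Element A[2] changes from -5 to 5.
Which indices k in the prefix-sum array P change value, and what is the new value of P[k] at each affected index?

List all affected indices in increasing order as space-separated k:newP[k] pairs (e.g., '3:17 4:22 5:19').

P[k] = A[0] + ... + A[k]
P[k] includes A[2] iff k >= 2
Affected indices: 2, 3, ..., 9; delta = 10
  P[2]: 6 + 10 = 16
  P[3]: -2 + 10 = 8
  P[4]: 14 + 10 = 24
  P[5]: 34 + 10 = 44
  P[6]: 32 + 10 = 42
  P[7]: 35 + 10 = 45
  P[8]: 25 + 10 = 35
  P[9]: 26 + 10 = 36

Answer: 2:16 3:8 4:24 5:44 6:42 7:45 8:35 9:36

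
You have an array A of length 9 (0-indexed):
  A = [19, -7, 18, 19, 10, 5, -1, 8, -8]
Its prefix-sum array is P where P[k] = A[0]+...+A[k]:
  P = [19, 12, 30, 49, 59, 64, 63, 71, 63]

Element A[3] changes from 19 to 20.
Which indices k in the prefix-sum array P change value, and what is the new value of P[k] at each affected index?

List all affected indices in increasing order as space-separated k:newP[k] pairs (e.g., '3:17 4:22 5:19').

P[k] = A[0] + ... + A[k]
P[k] includes A[3] iff k >= 3
Affected indices: 3, 4, ..., 8; delta = 1
  P[3]: 49 + 1 = 50
  P[4]: 59 + 1 = 60
  P[5]: 64 + 1 = 65
  P[6]: 63 + 1 = 64
  P[7]: 71 + 1 = 72
  P[8]: 63 + 1 = 64

Answer: 3:50 4:60 5:65 6:64 7:72 8:64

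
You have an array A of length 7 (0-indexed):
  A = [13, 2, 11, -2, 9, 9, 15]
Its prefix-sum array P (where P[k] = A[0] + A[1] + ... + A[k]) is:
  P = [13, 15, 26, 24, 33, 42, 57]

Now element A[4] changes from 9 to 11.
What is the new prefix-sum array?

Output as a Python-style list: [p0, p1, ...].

Change: A[4] 9 -> 11, delta = 2
P[k] for k < 4: unchanged (A[4] not included)
P[k] for k >= 4: shift by delta = 2
  P[0] = 13 + 0 = 13
  P[1] = 15 + 0 = 15
  P[2] = 26 + 0 = 26
  P[3] = 24 + 0 = 24
  P[4] = 33 + 2 = 35
  P[5] = 42 + 2 = 44
  P[6] = 57 + 2 = 59

Answer: [13, 15, 26, 24, 35, 44, 59]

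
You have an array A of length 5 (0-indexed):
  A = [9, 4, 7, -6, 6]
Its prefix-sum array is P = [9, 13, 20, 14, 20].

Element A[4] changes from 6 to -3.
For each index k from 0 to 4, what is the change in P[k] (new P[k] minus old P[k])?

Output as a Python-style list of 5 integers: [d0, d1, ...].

Answer: [0, 0, 0, 0, -9]

Derivation:
Element change: A[4] 6 -> -3, delta = -9
For k < 4: P[k] unchanged, delta_P[k] = 0
For k >= 4: P[k] shifts by exactly -9
Delta array: [0, 0, 0, 0, -9]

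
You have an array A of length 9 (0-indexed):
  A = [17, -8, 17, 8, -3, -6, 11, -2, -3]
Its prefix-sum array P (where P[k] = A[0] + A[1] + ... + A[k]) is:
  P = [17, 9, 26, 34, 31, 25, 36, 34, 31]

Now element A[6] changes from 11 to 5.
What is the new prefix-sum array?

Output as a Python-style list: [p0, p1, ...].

Change: A[6] 11 -> 5, delta = -6
P[k] for k < 6: unchanged (A[6] not included)
P[k] for k >= 6: shift by delta = -6
  P[0] = 17 + 0 = 17
  P[1] = 9 + 0 = 9
  P[2] = 26 + 0 = 26
  P[3] = 34 + 0 = 34
  P[4] = 31 + 0 = 31
  P[5] = 25 + 0 = 25
  P[6] = 36 + -6 = 30
  P[7] = 34 + -6 = 28
  P[8] = 31 + -6 = 25

Answer: [17, 9, 26, 34, 31, 25, 30, 28, 25]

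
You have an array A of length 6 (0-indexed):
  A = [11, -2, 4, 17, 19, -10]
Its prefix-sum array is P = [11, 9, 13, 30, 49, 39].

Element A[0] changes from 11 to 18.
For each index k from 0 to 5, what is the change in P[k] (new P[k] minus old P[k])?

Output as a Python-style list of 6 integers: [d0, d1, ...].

Answer: [7, 7, 7, 7, 7, 7]

Derivation:
Element change: A[0] 11 -> 18, delta = 7
For k < 0: P[k] unchanged, delta_P[k] = 0
For k >= 0: P[k] shifts by exactly 7
Delta array: [7, 7, 7, 7, 7, 7]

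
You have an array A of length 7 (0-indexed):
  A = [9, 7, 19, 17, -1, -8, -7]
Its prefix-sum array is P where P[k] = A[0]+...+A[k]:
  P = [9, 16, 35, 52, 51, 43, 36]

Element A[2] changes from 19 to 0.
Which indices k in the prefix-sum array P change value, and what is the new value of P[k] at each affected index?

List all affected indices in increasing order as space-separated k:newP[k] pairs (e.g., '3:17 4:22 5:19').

P[k] = A[0] + ... + A[k]
P[k] includes A[2] iff k >= 2
Affected indices: 2, 3, ..., 6; delta = -19
  P[2]: 35 + -19 = 16
  P[3]: 52 + -19 = 33
  P[4]: 51 + -19 = 32
  P[5]: 43 + -19 = 24
  P[6]: 36 + -19 = 17

Answer: 2:16 3:33 4:32 5:24 6:17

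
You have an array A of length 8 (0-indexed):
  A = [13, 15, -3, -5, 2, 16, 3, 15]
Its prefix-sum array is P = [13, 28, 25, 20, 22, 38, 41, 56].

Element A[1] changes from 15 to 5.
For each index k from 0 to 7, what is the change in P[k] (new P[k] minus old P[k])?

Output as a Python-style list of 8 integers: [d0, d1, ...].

Element change: A[1] 15 -> 5, delta = -10
For k < 1: P[k] unchanged, delta_P[k] = 0
For k >= 1: P[k] shifts by exactly -10
Delta array: [0, -10, -10, -10, -10, -10, -10, -10]

Answer: [0, -10, -10, -10, -10, -10, -10, -10]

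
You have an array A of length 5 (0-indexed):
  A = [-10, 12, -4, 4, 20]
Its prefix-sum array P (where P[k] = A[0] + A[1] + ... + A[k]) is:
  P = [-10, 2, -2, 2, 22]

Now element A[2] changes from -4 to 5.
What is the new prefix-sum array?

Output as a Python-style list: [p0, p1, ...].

Change: A[2] -4 -> 5, delta = 9
P[k] for k < 2: unchanged (A[2] not included)
P[k] for k >= 2: shift by delta = 9
  P[0] = -10 + 0 = -10
  P[1] = 2 + 0 = 2
  P[2] = -2 + 9 = 7
  P[3] = 2 + 9 = 11
  P[4] = 22 + 9 = 31

Answer: [-10, 2, 7, 11, 31]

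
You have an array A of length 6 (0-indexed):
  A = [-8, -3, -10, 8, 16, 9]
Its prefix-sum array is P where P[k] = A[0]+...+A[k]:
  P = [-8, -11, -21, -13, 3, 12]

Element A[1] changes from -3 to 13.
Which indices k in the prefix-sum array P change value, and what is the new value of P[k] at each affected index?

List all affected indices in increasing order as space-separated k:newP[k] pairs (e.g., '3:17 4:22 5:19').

Answer: 1:5 2:-5 3:3 4:19 5:28

Derivation:
P[k] = A[0] + ... + A[k]
P[k] includes A[1] iff k >= 1
Affected indices: 1, 2, ..., 5; delta = 16
  P[1]: -11 + 16 = 5
  P[2]: -21 + 16 = -5
  P[3]: -13 + 16 = 3
  P[4]: 3 + 16 = 19
  P[5]: 12 + 16 = 28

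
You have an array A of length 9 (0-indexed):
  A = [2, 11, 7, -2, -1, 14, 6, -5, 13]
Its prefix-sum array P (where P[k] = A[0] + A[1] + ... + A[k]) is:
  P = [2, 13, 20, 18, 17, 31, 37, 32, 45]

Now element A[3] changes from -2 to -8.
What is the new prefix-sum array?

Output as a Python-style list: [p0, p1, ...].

Change: A[3] -2 -> -8, delta = -6
P[k] for k < 3: unchanged (A[3] not included)
P[k] for k >= 3: shift by delta = -6
  P[0] = 2 + 0 = 2
  P[1] = 13 + 0 = 13
  P[2] = 20 + 0 = 20
  P[3] = 18 + -6 = 12
  P[4] = 17 + -6 = 11
  P[5] = 31 + -6 = 25
  P[6] = 37 + -6 = 31
  P[7] = 32 + -6 = 26
  P[8] = 45 + -6 = 39

Answer: [2, 13, 20, 12, 11, 25, 31, 26, 39]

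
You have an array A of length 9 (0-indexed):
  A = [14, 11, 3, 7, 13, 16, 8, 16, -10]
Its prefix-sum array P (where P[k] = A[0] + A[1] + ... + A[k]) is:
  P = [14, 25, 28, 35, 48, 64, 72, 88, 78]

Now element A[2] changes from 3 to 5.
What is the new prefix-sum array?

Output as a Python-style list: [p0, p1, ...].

Answer: [14, 25, 30, 37, 50, 66, 74, 90, 80]

Derivation:
Change: A[2] 3 -> 5, delta = 2
P[k] for k < 2: unchanged (A[2] not included)
P[k] for k >= 2: shift by delta = 2
  P[0] = 14 + 0 = 14
  P[1] = 25 + 0 = 25
  P[2] = 28 + 2 = 30
  P[3] = 35 + 2 = 37
  P[4] = 48 + 2 = 50
  P[5] = 64 + 2 = 66
  P[6] = 72 + 2 = 74
  P[7] = 88 + 2 = 90
  P[8] = 78 + 2 = 80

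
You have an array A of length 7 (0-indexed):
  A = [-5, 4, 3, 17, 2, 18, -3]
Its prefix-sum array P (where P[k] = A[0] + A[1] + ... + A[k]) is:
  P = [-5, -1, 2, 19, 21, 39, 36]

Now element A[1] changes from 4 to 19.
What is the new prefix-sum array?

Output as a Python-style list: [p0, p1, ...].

Answer: [-5, 14, 17, 34, 36, 54, 51]

Derivation:
Change: A[1] 4 -> 19, delta = 15
P[k] for k < 1: unchanged (A[1] not included)
P[k] for k >= 1: shift by delta = 15
  P[0] = -5 + 0 = -5
  P[1] = -1 + 15 = 14
  P[2] = 2 + 15 = 17
  P[3] = 19 + 15 = 34
  P[4] = 21 + 15 = 36
  P[5] = 39 + 15 = 54
  P[6] = 36 + 15 = 51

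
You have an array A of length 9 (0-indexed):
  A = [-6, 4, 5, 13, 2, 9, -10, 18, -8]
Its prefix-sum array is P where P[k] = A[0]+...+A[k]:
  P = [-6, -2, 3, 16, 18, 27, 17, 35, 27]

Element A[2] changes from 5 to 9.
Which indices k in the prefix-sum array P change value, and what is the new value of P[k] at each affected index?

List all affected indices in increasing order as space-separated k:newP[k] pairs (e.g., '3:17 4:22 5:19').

P[k] = A[0] + ... + A[k]
P[k] includes A[2] iff k >= 2
Affected indices: 2, 3, ..., 8; delta = 4
  P[2]: 3 + 4 = 7
  P[3]: 16 + 4 = 20
  P[4]: 18 + 4 = 22
  P[5]: 27 + 4 = 31
  P[6]: 17 + 4 = 21
  P[7]: 35 + 4 = 39
  P[8]: 27 + 4 = 31

Answer: 2:7 3:20 4:22 5:31 6:21 7:39 8:31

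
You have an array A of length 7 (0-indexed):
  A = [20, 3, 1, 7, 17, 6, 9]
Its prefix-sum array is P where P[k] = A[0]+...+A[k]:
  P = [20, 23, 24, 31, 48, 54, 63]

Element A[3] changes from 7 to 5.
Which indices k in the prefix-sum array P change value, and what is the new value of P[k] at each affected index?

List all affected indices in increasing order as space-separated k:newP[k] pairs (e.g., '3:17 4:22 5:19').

P[k] = A[0] + ... + A[k]
P[k] includes A[3] iff k >= 3
Affected indices: 3, 4, ..., 6; delta = -2
  P[3]: 31 + -2 = 29
  P[4]: 48 + -2 = 46
  P[5]: 54 + -2 = 52
  P[6]: 63 + -2 = 61

Answer: 3:29 4:46 5:52 6:61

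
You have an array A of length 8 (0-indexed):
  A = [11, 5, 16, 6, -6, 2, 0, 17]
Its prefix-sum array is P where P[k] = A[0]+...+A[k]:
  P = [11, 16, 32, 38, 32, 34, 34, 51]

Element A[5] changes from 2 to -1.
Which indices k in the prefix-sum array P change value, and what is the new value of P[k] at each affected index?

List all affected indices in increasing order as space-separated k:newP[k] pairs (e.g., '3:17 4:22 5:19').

P[k] = A[0] + ... + A[k]
P[k] includes A[5] iff k >= 5
Affected indices: 5, 6, ..., 7; delta = -3
  P[5]: 34 + -3 = 31
  P[6]: 34 + -3 = 31
  P[7]: 51 + -3 = 48

Answer: 5:31 6:31 7:48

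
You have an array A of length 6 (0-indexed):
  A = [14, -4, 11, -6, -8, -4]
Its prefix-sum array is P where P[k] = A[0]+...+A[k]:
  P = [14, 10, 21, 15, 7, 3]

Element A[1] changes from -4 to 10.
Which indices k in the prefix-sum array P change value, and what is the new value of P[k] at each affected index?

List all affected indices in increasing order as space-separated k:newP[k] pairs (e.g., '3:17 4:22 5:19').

P[k] = A[0] + ... + A[k]
P[k] includes A[1] iff k >= 1
Affected indices: 1, 2, ..., 5; delta = 14
  P[1]: 10 + 14 = 24
  P[2]: 21 + 14 = 35
  P[3]: 15 + 14 = 29
  P[4]: 7 + 14 = 21
  P[5]: 3 + 14 = 17

Answer: 1:24 2:35 3:29 4:21 5:17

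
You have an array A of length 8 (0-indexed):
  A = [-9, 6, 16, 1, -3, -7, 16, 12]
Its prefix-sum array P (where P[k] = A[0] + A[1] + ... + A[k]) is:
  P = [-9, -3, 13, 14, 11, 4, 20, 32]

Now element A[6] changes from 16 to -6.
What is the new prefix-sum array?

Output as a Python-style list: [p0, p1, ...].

Answer: [-9, -3, 13, 14, 11, 4, -2, 10]

Derivation:
Change: A[6] 16 -> -6, delta = -22
P[k] for k < 6: unchanged (A[6] not included)
P[k] for k >= 6: shift by delta = -22
  P[0] = -9 + 0 = -9
  P[1] = -3 + 0 = -3
  P[2] = 13 + 0 = 13
  P[3] = 14 + 0 = 14
  P[4] = 11 + 0 = 11
  P[5] = 4 + 0 = 4
  P[6] = 20 + -22 = -2
  P[7] = 32 + -22 = 10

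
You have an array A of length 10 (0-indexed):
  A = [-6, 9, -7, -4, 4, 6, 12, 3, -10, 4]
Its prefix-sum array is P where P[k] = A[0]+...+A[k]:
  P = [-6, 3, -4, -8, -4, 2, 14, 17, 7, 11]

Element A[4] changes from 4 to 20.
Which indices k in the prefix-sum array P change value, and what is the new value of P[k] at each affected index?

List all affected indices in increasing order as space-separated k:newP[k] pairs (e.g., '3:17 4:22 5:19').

Answer: 4:12 5:18 6:30 7:33 8:23 9:27

Derivation:
P[k] = A[0] + ... + A[k]
P[k] includes A[4] iff k >= 4
Affected indices: 4, 5, ..., 9; delta = 16
  P[4]: -4 + 16 = 12
  P[5]: 2 + 16 = 18
  P[6]: 14 + 16 = 30
  P[7]: 17 + 16 = 33
  P[8]: 7 + 16 = 23
  P[9]: 11 + 16 = 27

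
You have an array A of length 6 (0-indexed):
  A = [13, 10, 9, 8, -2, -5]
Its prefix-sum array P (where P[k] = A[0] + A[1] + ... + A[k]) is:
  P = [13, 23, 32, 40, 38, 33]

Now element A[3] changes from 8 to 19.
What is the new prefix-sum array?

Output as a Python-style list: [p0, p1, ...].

Change: A[3] 8 -> 19, delta = 11
P[k] for k < 3: unchanged (A[3] not included)
P[k] for k >= 3: shift by delta = 11
  P[0] = 13 + 0 = 13
  P[1] = 23 + 0 = 23
  P[2] = 32 + 0 = 32
  P[3] = 40 + 11 = 51
  P[4] = 38 + 11 = 49
  P[5] = 33 + 11 = 44

Answer: [13, 23, 32, 51, 49, 44]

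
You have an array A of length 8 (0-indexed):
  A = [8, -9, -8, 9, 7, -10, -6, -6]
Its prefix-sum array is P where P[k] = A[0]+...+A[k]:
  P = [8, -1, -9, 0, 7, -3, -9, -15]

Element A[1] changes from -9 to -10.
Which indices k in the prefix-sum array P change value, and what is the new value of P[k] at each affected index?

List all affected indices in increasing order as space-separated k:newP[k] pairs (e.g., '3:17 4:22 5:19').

P[k] = A[0] + ... + A[k]
P[k] includes A[1] iff k >= 1
Affected indices: 1, 2, ..., 7; delta = -1
  P[1]: -1 + -1 = -2
  P[2]: -9 + -1 = -10
  P[3]: 0 + -1 = -1
  P[4]: 7 + -1 = 6
  P[5]: -3 + -1 = -4
  P[6]: -9 + -1 = -10
  P[7]: -15 + -1 = -16

Answer: 1:-2 2:-10 3:-1 4:6 5:-4 6:-10 7:-16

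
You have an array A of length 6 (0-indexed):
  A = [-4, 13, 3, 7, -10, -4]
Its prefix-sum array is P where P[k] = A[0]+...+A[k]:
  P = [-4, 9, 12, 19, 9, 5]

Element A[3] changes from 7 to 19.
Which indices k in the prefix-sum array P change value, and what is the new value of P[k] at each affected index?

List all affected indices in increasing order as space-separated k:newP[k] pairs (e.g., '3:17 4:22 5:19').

Answer: 3:31 4:21 5:17

Derivation:
P[k] = A[0] + ... + A[k]
P[k] includes A[3] iff k >= 3
Affected indices: 3, 4, ..., 5; delta = 12
  P[3]: 19 + 12 = 31
  P[4]: 9 + 12 = 21
  P[5]: 5 + 12 = 17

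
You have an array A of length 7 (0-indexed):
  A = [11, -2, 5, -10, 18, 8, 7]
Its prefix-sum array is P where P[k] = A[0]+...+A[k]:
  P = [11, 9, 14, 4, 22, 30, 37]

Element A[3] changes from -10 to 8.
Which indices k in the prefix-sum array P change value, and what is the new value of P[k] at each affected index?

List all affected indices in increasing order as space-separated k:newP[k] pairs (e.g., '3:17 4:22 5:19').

P[k] = A[0] + ... + A[k]
P[k] includes A[3] iff k >= 3
Affected indices: 3, 4, ..., 6; delta = 18
  P[3]: 4 + 18 = 22
  P[4]: 22 + 18 = 40
  P[5]: 30 + 18 = 48
  P[6]: 37 + 18 = 55

Answer: 3:22 4:40 5:48 6:55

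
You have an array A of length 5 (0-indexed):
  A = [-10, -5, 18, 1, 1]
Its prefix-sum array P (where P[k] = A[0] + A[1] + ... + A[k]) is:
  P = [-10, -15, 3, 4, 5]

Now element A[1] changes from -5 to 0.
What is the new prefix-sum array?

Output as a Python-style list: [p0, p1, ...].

Answer: [-10, -10, 8, 9, 10]

Derivation:
Change: A[1] -5 -> 0, delta = 5
P[k] for k < 1: unchanged (A[1] not included)
P[k] for k >= 1: shift by delta = 5
  P[0] = -10 + 0 = -10
  P[1] = -15 + 5 = -10
  P[2] = 3 + 5 = 8
  P[3] = 4 + 5 = 9
  P[4] = 5 + 5 = 10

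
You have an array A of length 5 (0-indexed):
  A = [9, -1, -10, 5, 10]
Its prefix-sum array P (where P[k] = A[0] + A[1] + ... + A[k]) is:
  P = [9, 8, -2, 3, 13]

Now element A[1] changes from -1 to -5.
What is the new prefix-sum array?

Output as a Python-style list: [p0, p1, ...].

Answer: [9, 4, -6, -1, 9]

Derivation:
Change: A[1] -1 -> -5, delta = -4
P[k] for k < 1: unchanged (A[1] not included)
P[k] for k >= 1: shift by delta = -4
  P[0] = 9 + 0 = 9
  P[1] = 8 + -4 = 4
  P[2] = -2 + -4 = -6
  P[3] = 3 + -4 = -1
  P[4] = 13 + -4 = 9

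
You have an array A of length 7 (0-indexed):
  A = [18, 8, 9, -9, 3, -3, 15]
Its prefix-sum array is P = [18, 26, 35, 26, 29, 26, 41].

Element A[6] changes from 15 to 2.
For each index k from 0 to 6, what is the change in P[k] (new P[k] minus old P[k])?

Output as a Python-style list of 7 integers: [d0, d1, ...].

Element change: A[6] 15 -> 2, delta = -13
For k < 6: P[k] unchanged, delta_P[k] = 0
For k >= 6: P[k] shifts by exactly -13
Delta array: [0, 0, 0, 0, 0, 0, -13]

Answer: [0, 0, 0, 0, 0, 0, -13]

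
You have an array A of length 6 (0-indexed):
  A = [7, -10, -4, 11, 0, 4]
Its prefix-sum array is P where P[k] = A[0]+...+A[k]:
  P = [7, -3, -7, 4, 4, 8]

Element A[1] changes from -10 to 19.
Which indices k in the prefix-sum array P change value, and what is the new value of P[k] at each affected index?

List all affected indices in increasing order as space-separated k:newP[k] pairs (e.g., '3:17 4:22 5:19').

Answer: 1:26 2:22 3:33 4:33 5:37

Derivation:
P[k] = A[0] + ... + A[k]
P[k] includes A[1] iff k >= 1
Affected indices: 1, 2, ..., 5; delta = 29
  P[1]: -3 + 29 = 26
  P[2]: -7 + 29 = 22
  P[3]: 4 + 29 = 33
  P[4]: 4 + 29 = 33
  P[5]: 8 + 29 = 37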